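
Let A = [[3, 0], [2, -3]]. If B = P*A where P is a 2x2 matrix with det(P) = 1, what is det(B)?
-9

By the multiplicative property of determinants, det(B) = det(P*A) = det(P) * det(A) = det(A),
so the determinant is invariant under multiplication by any determinant-1 matrix; we just need det(A).

det(A) = (3)(-3) - (0)(2) = -9 - 0 = -9

Therefore det(B) = 1 * (-9) = -9.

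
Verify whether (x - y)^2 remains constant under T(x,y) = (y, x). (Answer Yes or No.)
Yes

Substitute T(x,y) = (y, x) into the expression and compare with the original.

Original: (x - y)^2
After applying T: ((y) - (x))^2 = x^2 - 2xy + y^2

This is identical to the original (x - y)^2, so the expression is invariant.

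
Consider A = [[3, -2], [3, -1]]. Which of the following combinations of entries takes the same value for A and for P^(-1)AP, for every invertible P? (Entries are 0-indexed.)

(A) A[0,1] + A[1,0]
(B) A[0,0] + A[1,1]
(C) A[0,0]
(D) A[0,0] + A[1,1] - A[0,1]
B

A[0,0] + A[1,1] is the trace of A. By the cyclic property of the trace, tr(P^(-1)AP) = tr(APP^(-1)) = tr(A), so it is the same for every matrix similar to A.

The other combinations are not similarity invariants. For example, take P = [[1, 2], [0, 1]] (det P = 1), so P^(-1) = [[1, -2], [0, 1]] and
B = P^(-1)AP = [[-3, -6], [3, 5]].
Evaluating each option on A and on B:
(A) A[0,1] + A[1,0]: 1 for A, -3 for B -> changes
(B) A[0,0] + A[1,1]: 2 for A, 2 for B -> unchanged
(C) A[0,0]: 3 for A, -3 for B -> changes
(D) A[0,0] + A[1,1] - A[0,1]: 4 for A, 8 for B -> changes

Only (B) A[0,0] + A[1,1] = 2 survives (and it does so for every P, not just this one), so it is the invariant.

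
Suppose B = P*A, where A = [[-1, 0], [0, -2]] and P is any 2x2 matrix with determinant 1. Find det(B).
2

By the multiplicative property of determinants, det(B) = det(P*A) = det(P) * det(A) = det(A),
so the determinant is invariant under multiplication by any determinant-1 matrix; we just need det(A).

det(A) = (-1)(-2) - (0)(0) = 2 - 0 = 2

Therefore det(B) = 1 * 2 = 2.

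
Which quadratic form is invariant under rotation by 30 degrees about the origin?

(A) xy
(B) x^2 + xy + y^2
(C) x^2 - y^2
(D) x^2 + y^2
D

Rotation by 30 degrees sends (x, y) to (sqrt(3)x/2 - y/2, x/2 + sqrt(3)y/2).
Substitute the transformed coordinates into each option and compare with the original:
(A) xy  ->  (sqrt(3)x/2 - y/2)(x/2 + sqrt(3)y/2) = sqrt(3)x^2/4 + xy/2 - sqrt(3)y^2/4   [differs from xy: not invariant]
(B) x^2 + xy + y^2  ->  (sqrt(3)x/2 - y/2)^2 + (sqrt(3)x/2 - y/2)(x/2 + sqrt(3)y/2) + (x/2 + sqrt(3)y/2)^2 = sqrt(3)x^2/4 + x^2 + xy/2 - sqrt(3)y^2/4 + y^2   [differs from x^2 + xy + y^2: not invariant]
(C) x^2 - y^2  ->  (sqrt(3)x/2 - y/2)^2 - (x/2 + sqrt(3)y/2)^2 = x^2/2 - sqrt(3)xy - y^2/2   [differs from x^2 - y^2: not invariant]
(D) x^2 + y^2  ->  (sqrt(3)x/2 - y/2)^2 + (x/2 + sqrt(3)y/2)^2 = x^2 + y^2   [equals x^2 + y^2: invariant]

Only option (D), x^2 + y^2, is unchanged by the transformation.
x^2 + y^2 is the squared distance from the origin, which rotations preserve.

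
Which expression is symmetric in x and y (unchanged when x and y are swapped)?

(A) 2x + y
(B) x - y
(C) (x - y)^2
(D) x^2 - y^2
C

A symmetric expression is unchanged when the variables are permuted; here the transformation to test is the swap (x, y) -> (y, x).
Substitute the transformed coordinates into each option and compare with the original:
(A) 2x + y  ->  2(y) + (x) = x + 2y   [differs from 2x + y: not invariant]
(B) x - y  ->  (y) - (x) = -x + y   [differs from x - y: not invariant]
(C) (x - y)^2  ->  ((y) - (x))^2 = x^2 - 2xy + y^2   [equals (x - y)^2: invariant]
(D) x^2 - y^2  ->  (y)^2 - (x)^2 = -x^2 + y^2   [differs from x^2 - y^2: not invariant]

Only option (C), (x - y)^2, is unchanged by the transformation.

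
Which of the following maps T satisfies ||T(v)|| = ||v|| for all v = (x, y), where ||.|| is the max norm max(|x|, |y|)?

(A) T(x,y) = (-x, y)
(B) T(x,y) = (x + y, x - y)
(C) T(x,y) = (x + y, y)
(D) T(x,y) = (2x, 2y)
A

A transformation preserves a norm if ||T(v)|| = ||v|| for every v; a single vector where the norm changes rules an option out.

(A) T(x,y) = (-x, y): preserves the norm -- it only permutes the coordinates and/or flips signs, which leaves max(|x|, |y|) unchanged.
(B) T(x,y) = (x + y, x - y): v = (1, 1) has norm max(|1|, |1|) = 1, but T(v) = (2, 0) has norm 2 -- not preserved.
(C) T(x,y) = (x + y, y): v = (1, 1) has norm max(|1|, |1|) = 1, but T(v) = (2, 1) has norm 2 -- not preserved.
(D) T(x,y) = (2x, 2y): v = (1, 0) has norm max(|1|, |0|) = 1, but T(v) = (2, 0) has norm 2 -- not preserved.

Therefore the answer is (A).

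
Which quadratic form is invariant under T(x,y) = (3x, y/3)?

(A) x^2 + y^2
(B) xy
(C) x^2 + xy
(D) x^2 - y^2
B

T multiplies x by 3 and divides y by 3.
Substitute the transformed coordinates into each option and compare with the original:
(A) x^2 + y^2  ->  (3x)^2 + (y/3)^2 = 9x^2 + y^2/9   [differs from x^2 + y^2: not invariant]
(B) xy  ->  (3x)(y/3) = xy   [equals xy: invariant]
(C) x^2 + xy  ->  (3x)^2 + (3x)(y/3) = 9x^2 + xy   [differs from x^2 + xy: not invariant]
(D) x^2 - y^2  ->  (3x)^2 - (y/3)^2 = 9x^2 - y^2/9   [differs from x^2 - y^2: not invariant]

Only option (B), xy, is unchanged by the transformation.
The factors 3 and 1/3 cancel only in the pure product xy.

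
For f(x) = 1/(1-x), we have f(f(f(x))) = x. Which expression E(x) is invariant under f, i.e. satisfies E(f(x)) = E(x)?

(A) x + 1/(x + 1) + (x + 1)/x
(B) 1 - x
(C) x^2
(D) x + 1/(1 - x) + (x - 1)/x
D

Replace x by f(x) = 1/(1 - x) in each option and simplify. As a quick numerical cross-check, also compare E(4) with E(f(4)) = E(-1/3).

(A) x + 1/(x + 1) + (x + 1)/x  ->  (1/(1 - x)) + 1/((1/(1 - x)) + 1) + ((1/(1 - x)) + 1)/(1/(1 - x)) = (-x^3 + 6x^2 - 11x + 7)/(x^2 - 3x + 2); check: E(4) = 109/20 but E(-1/3) = -5/6.   [not invariant]
(B) 1 - x  ->  1 - (1/(1 - x)) = x/(x - 1); check: E(4) = -3 but E(-1/3) = 4/3.   [not invariant]
(C) x^2  ->  (1/(1 - x))^2 = (x - 1)^(-2); check: E(4) = 16 but E(-1/3) = 1/9.   [not invariant]
(D) x + 1/(1 - x) + (x - 1)/x  ->  (1/(1 - x)) + 1/(1 - (1/(1 - x))) + ((1/(1 - x)) - 1)/(1/(1 - x)), which simplifies back to x + 1/(1 - x) + (x - 1)/x; check: E(4) = 53/12, E(-1/3) = 53/12.   [invariant]

Only (D) is unchanged. Indeed f(f(x)) = 1/(1 - 1/(1-x)) = (1-x)/(-x) = (x-1)/x, so E(x) = x + f(x) + f(f(x)) is the sum over the whole 3-cycle; applying f just permutes the three terms cyclically (x -> f(x) -> f(f(x)) -> x), leaving the sum unchanged.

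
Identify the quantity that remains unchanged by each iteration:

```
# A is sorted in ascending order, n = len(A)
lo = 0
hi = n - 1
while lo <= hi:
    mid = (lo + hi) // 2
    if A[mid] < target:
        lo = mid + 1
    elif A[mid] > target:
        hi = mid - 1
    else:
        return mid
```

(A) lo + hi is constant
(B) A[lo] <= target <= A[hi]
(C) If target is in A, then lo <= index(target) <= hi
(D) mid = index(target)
C

A loop invariant must hold before the first iteration and be re-established by every execution of the body.

(C) If target is in A, then lo <= index(target) <= hi: Before the loop [lo, hi] = [0, n-1] covers every index. When A[mid] < target, sortedness puts target strictly to the right of mid, so setting lo = mid + 1 keeps index(target) in [lo, hi]; symmetrically for hi = mid - 1. Hence 'if target is in A then lo <= index(target) <= hi' holds after every iteration, and when lo > hi it proves target is absent.

The other options fail:
(A) lo + hi is constant: each iteration moves exactly one of lo, hi, so lo + hi changes (e.g. 0 + (n-1) becomes (mid+1) + (n-1)).
(B) A[lo] <= target <= A[hi]: fails when target is not in A (e.g. target < A[0] already violates it before the loop), so it is not maintained in general.
(D) mid = index(target): mid is just the current probe; it equals index(target) only on the iteration that returns.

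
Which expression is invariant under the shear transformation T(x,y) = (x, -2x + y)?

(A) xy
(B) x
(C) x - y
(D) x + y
B

Under the shear T(x,y) = (x, -2x + y):
Substitute the transformed coordinates into each option and compare with the original:
(A) xy  ->  (x)(-2x + y) = -2x^2 + xy   [differs from xy: not invariant]
(B) x  ->  (x) = x   [equals x: invariant]
(C) x - y  ->  (x) - (-2x + y) = 3x - y   [differs from x - y: not invariant]
(D) x + y  ->  (x) + (-2x + y) = -x + y   [differs from x + y: not invariant]

Only option (B), x, is unchanged by the transformation.
A vertical shear moves points parallel to the y-axis, so the x-coordinate (and any function of x alone) is unchanged.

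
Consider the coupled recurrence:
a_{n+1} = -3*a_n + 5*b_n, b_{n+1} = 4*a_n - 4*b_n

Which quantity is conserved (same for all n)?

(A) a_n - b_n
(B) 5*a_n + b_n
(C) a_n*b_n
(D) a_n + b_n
D

Replace a_n by a_{n+1} = -3*a_n + 5*b_n and b_n by b_{n+1} = 4*a_n - 4*b_n in each option and simplify:
(A) a_n - b_n  ->  (-3*a_n + 5*b_n) - (4*a_n - 4*b_n) = -7*a_n + 9*b_n   [not conserved]
(B) 5*a_n + b_n  ->  5*(-3*a_n + 5*b_n) + (4*a_n - 4*b_n) = -11*a_n + 21*b_n   [not conserved]
(C) a_n*b_n  ->  (-3*a_n + 5*b_n)*(4*a_n - 4*b_n) = -12*a_n^2 + 32*a_n*b_n - 20*b_n^2   [not conserved]
(D) a_n + b_n  ->  (-3*a_n + 5*b_n) + (4*a_n - 4*b_n) = a_n + b_n   [conserved]

Only (D) a_n + b_n returns to itself after one step, so it is the conserved quantity.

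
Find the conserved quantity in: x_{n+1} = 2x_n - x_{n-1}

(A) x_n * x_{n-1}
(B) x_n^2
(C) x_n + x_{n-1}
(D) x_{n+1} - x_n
D

For the recurrence x_{n+1} = 2x_n - x_{n-1}:

If x_{n+1} = 2x_n - x_{n-1}, then:
x_{n+1} - x_n = x_n - x_{n-1}
The first difference is constant throughout the sequence.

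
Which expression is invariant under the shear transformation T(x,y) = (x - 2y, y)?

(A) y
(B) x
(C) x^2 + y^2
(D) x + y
A

Under the shear T(x,y) = (x - 2y, y):
Substitute the transformed coordinates into each option and compare with the original:
(A) y  ->  (y) = y   [equals y: invariant]
(B) x  ->  (x - 2y) = x - 2y   [differs from x: not invariant]
(C) x^2 + y^2  ->  (x - 2y)^2 + (y)^2 = x^2 - 4xy + 5y^2   [differs from x^2 + y^2: not invariant]
(D) x + y  ->  (x - 2y) + (y) = x - y   [differs from x + y: not invariant]

Only option (A), y, is unchanged by the transformation.
A horizontal shear moves points parallel to the x-axis, so the y-coordinate (and any function of y alone) is unchanged.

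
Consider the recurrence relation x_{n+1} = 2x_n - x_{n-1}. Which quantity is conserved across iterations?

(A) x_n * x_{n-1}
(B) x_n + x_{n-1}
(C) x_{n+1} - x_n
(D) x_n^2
C

For the recurrence x_{n+1} = 2x_n - x_{n-1}:

If x_{n+1} = 2x_n - x_{n-1}, then:
x_{n+1} - x_n = x_n - x_{n-1}
The first difference is constant throughout the sequence.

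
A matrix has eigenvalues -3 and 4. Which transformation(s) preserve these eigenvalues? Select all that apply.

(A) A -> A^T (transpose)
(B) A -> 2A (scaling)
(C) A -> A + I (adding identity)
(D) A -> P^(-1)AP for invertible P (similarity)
A and D

Eigenvalues are preserved by:
1. Similarity transformations: A -> P^(-1)AP (same characteristic polynomial)
2. Transpose: A^T has the same eigenvalues as A

Eigenvalues are NOT preserved by:
- Adding identity: eigenvalues become -3+1, 4+1
- Scaling: eigenvalues become -6, 8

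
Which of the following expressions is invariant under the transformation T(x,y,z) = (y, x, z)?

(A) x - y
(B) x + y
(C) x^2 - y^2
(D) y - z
B

Apply T(x,y,z) = (y, x, z) to each option, i.e. replace (x, y, z) by the transformed coordinates.
Substitute the transformed coordinates into each option and compare with the original:
(A) x - y  ->  (y) - (x) = -x + y   [differs from x - y: not invariant]
(B) x + y  ->  (y) + (x) = x + y   [equals x + y: invariant]
(C) x^2 - y^2  ->  (y)^2 - (x)^2 = -x^2 + y^2   [differs from x^2 - y^2: not invariant]
(D) y - z  ->  (x) - (z) = x - z   [differs from y - z: not invariant]

Only option (B), x + y, is unchanged by the transformation.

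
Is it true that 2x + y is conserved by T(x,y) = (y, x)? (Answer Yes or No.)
No

Substitute T(x,y) = (y, x) into the expression and compare with the original.

Original: 2x + y
After applying T: 2(y) + (x) = x + 2y

This differs from the original 2x + y (difference: -x + y), so the expression is NOT invariant.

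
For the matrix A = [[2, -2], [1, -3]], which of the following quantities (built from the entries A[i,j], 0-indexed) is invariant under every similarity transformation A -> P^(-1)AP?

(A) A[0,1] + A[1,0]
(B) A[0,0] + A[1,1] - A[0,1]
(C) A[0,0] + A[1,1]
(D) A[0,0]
C

A[0,0] + A[1,1] is the trace of A. By the cyclic property of the trace, tr(P^(-1)AP) = tr(APP^(-1)) = tr(A), so it is the same for every matrix similar to A.

The other combinations are not similarity invariants. For example, take P = [[2, 1], [1, 1]] (det P = 1), so P^(-1) = [[1, -1], [-1, 2]] and
B = P^(-1)AP = [[3, 2], [-4, -4]].
Evaluating each option on A and on B:
(A) A[0,1] + A[1,0]: -1 for A, -2 for B -> changes
(B) A[0,0] + A[1,1] - A[0,1]: 1 for A, -3 for B -> changes
(C) A[0,0] + A[1,1]: -1 for A, -1 for B -> unchanged
(D) A[0,0]: 2 for A, 3 for B -> changes

Only (C) A[0,0] + A[1,1] = -1 survives (and it does so for every P, not just this one), so it is the invariant.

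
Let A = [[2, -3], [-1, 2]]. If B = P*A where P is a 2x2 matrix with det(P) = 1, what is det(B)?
1

By the multiplicative property of determinants, det(B) = det(P*A) = det(P) * det(A) = det(A),
so the determinant is invariant under multiplication by any determinant-1 matrix; we just need det(A).

det(A) = (2)(2) - (-3)(-1) = 4 - 3 = 1

Therefore det(B) = 1 * 1 = 1.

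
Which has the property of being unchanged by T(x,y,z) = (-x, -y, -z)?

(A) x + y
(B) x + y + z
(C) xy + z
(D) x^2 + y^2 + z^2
D

Apply T(x,y,z) = (-x, -y, -z) to each option, i.e. replace (x, y, z) by the transformed coordinates.
Substitute the transformed coordinates into each option and compare with the original:
(A) x + y  ->  (-x) + (-y) = -x - y   [differs from x + y: not invariant]
(B) x + y + z  ->  (-x) + (-y) + (-z) = -x - y - z   [differs from x + y + z: not invariant]
(C) xy + z  ->  (-x)(-y) + (-z) = xy - z   [differs from xy + z: not invariant]
(D) x^2 + y^2 + z^2  ->  (-x)^2 + (-y)^2 + (-z)^2 = x^2 + y^2 + z^2   [equals x^2 + y^2 + z^2: invariant]

Only option (D), x^2 + y^2 + z^2, is unchanged by the transformation.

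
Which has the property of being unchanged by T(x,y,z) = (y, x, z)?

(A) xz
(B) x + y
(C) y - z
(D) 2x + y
B

Apply T(x,y,z) = (y, x, z) to each option, i.e. replace (x, y, z) by the transformed coordinates.
Substitute the transformed coordinates into each option and compare with the original:
(A) xz  ->  (y)(z) = yz   [differs from xz: not invariant]
(B) x + y  ->  (y) + (x) = x + y   [equals x + y: invariant]
(C) y - z  ->  (x) - (z) = x - z   [differs from y - z: not invariant]
(D) 2x + y  ->  2(y) + (x) = x + 2y   [differs from 2x + y: not invariant]

Only option (B), x + y, is unchanged by the transformation.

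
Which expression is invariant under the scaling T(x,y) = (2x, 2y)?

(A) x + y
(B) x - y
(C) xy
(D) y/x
D

Under the uniform scaling T(x,y) = (2x, 2y):
Substitute the transformed coordinates into each option and compare with the original:
(A) x + y  ->  (2x) + (2y) = 2x + 2y   [differs from x + y: not invariant]
(B) x - y  ->  (2x) - (2y) = 2x - 2y   [differs from x - y: not invariant]
(C) xy  ->  (2x)(2y) = 4xy   [differs from xy: not invariant]
(D) y/x  ->  (2y)/(2x) = y/x   [equals y/x: invariant]

Only option (D), y/x, is unchanged by the transformation.
The common factor 2 cancels in a ratio of coordinates, while sums, products and sums of squares pick up factors of 2 or 4.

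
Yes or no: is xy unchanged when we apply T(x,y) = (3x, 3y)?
No

Substitute T(x,y) = (3x, 3y) into the expression and compare with the original.

Original: xy
After applying T: (3x)(3y) = 9xy

This differs from the original xy (difference: 8xy), so the expression is NOT invariant.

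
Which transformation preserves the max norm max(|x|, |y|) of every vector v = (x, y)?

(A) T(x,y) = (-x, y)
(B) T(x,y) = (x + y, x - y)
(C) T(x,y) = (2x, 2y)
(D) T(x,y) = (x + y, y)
A

A transformation preserves a norm if ||T(v)|| = ||v|| for every v; a single vector where the norm changes rules an option out.

(A) T(x,y) = (-x, y): preserves the norm -- it only permutes the coordinates and/or flips signs, which leaves max(|x|, |y|) unchanged.
(B) T(x,y) = (x + y, x - y): v = (1, 1) has norm max(|1|, |1|) = 1, but T(v) = (2, 0) has norm 2 -- not preserved.
(C) T(x,y) = (2x, 2y): v = (1, 0) has norm max(|1|, |0|) = 1, but T(v) = (2, 0) has norm 2 -- not preserved.
(D) T(x,y) = (x + y, y): v = (1, 1) has norm max(|1|, |1|) = 1, but T(v) = (2, 1) has norm 2 -- not preserved.

Therefore the answer is (A).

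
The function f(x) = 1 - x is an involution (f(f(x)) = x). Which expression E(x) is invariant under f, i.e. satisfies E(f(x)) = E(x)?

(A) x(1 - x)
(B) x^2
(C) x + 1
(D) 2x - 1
A

Replace x by f(x) = 1 - x in each option and simplify. As a quick numerical cross-check, also compare E(3) with E(f(3)) = E(-2).

(A) x(1 - x)  ->  (1 - x)(1 - (1 - x)), which simplifies back to x(1 - x); check: E(3) = -6, E(-2) = -6.   [invariant]
(B) x^2  ->  (1 - x)^2 = (x - 1)^2; check: E(3) = 9 but E(-2) = 4.   [not invariant]
(C) x + 1  ->  (1 - x) + 1 = 2 - x; check: E(3) = 4 but E(-2) = -1.   [not invariant]
(D) 2x - 1  ->  2(1 - x) - 1 = 1 - 2x; check: E(3) = 5 but E(-2) = -5.   [not invariant]

Only (A) is unchanged. E is symmetric under swapping x with f(x) = 1 - x, which is exactly what an involution does.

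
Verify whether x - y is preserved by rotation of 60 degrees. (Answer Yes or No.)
No

Applying rotation by 60 degrees: x' = x*cos(60 degrees) - y*sin(60 degrees) = x/2 - sqrt(3)y/2, y' = x*sin(60 degrees) + y*cos(60 degrees) = sqrt(3)x/2 + y/2

Substituting into x - y:
(x/2 - sqrt(3)y/2) - (sqrt(3)x/2 + y/2)
= -sqrt(3)x/2 + x/2 - sqrt(3)y/2 - y/2

This differs from the original expression x - y, so it is NOT invariant.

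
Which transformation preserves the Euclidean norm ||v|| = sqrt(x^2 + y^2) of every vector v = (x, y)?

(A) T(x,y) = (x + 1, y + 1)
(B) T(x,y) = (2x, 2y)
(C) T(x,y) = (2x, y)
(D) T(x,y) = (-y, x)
D

A transformation preserves a norm if ||T(v)|| = ||v|| for every v; a single vector where the norm changes rules an option out.

(A) T(x,y) = (x + 1, y + 1): v = (1, 0) has norm sqrt((1)^2 + (0)^2) = 1, but T(v) = (2, 1) has norm sqrt(5) -- not preserved.
(B) T(x,y) = (2x, 2y): v = (1, 0) has norm sqrt((1)^2 + (0)^2) = 1, but T(v) = (2, 0) has norm 2 -- not preserved.
(C) T(x,y) = (2x, y): v = (1, 0) has norm sqrt((1)^2 + (0)^2) = 1, but T(v) = (2, 0) has norm 2 -- not preserved.
(D) T(x,y) = (-y, x): preserves the norm -- it is an orthogonal map (a rotation/reflection), and (-y)^2 + (x)^2 simplifies to x^2 + y^2.

Therefore the answer is (D).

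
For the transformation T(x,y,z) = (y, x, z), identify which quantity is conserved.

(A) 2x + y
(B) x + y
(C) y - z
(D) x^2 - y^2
B

Apply T(x,y,z) = (y, x, z) to each option, i.e. replace (x, y, z) by the transformed coordinates.
Substitute the transformed coordinates into each option and compare with the original:
(A) 2x + y  ->  2(y) + (x) = x + 2y   [differs from 2x + y: not invariant]
(B) x + y  ->  (y) + (x) = x + y   [equals x + y: invariant]
(C) y - z  ->  (x) - (z) = x - z   [differs from y - z: not invariant]
(D) x^2 - y^2  ->  (y)^2 - (x)^2 = -x^2 + y^2   [differs from x^2 - y^2: not invariant]

Only option (B), x + y, is unchanged by the transformation.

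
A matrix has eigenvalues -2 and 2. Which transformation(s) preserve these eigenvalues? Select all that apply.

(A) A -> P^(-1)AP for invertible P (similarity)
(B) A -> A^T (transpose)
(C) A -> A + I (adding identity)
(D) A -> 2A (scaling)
A and B

Eigenvalues are preserved by:
1. Similarity transformations: A -> P^(-1)AP (same characteristic polynomial)
2. Transpose: A^T has the same eigenvalues as A

Eigenvalues are NOT preserved by:
- Adding identity: eigenvalues become -2+1, 2+1
- Scaling: eigenvalues become -4, 4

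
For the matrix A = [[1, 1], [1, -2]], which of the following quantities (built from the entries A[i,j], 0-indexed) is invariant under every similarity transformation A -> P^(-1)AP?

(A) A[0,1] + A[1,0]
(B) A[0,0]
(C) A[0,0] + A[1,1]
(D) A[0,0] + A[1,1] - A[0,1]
C

A[0,0] + A[1,1] is the trace of A. By the cyclic property of the trace, tr(P^(-1)AP) = tr(APP^(-1)) = tr(A), so it is the same for every matrix similar to A.

The other combinations are not similarity invariants. For example, take P = [[1, 2], [0, 1]] (det P = 1), so P^(-1) = [[1, -2], [0, 1]] and
B = P^(-1)AP = [[-1, 3], [1, 0]].
Evaluating each option on A and on B:
(A) A[0,1] + A[1,0]: 2 for A, 4 for B -> changes
(B) A[0,0]: 1 for A, -1 for B -> changes
(C) A[0,0] + A[1,1]: -1 for A, -1 for B -> unchanged
(D) A[0,0] + A[1,1] - A[0,1]: -2 for A, -4 for B -> changes

Only (C) A[0,0] + A[1,1] = -1 survives (and it does so for every P, not just this one), so it is the invariant.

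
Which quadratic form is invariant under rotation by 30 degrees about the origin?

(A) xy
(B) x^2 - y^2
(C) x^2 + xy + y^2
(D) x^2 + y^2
D

Rotation by 30 degrees sends (x, y) to (sqrt(3)x/2 - y/2, x/2 + sqrt(3)y/2).
Substitute the transformed coordinates into each option and compare with the original:
(A) xy  ->  (sqrt(3)x/2 - y/2)(x/2 + sqrt(3)y/2) = sqrt(3)x^2/4 + xy/2 - sqrt(3)y^2/4   [differs from xy: not invariant]
(B) x^2 - y^2  ->  (sqrt(3)x/2 - y/2)^2 - (x/2 + sqrt(3)y/2)^2 = x^2/2 - sqrt(3)xy - y^2/2   [differs from x^2 - y^2: not invariant]
(C) x^2 + xy + y^2  ->  (sqrt(3)x/2 - y/2)^2 + (sqrt(3)x/2 - y/2)(x/2 + sqrt(3)y/2) + (x/2 + sqrt(3)y/2)^2 = sqrt(3)x^2/4 + x^2 + xy/2 - sqrt(3)y^2/4 + y^2   [differs from x^2 + xy + y^2: not invariant]
(D) x^2 + y^2  ->  (sqrt(3)x/2 - y/2)^2 + (x/2 + sqrt(3)y/2)^2 = x^2 + y^2   [equals x^2 + y^2: invariant]

Only option (D), x^2 + y^2, is unchanged by the transformation.
x^2 + y^2 is the squared distance from the origin, which rotations preserve.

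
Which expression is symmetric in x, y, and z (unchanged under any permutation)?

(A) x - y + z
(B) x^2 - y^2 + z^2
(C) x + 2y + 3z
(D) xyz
D

A symmetric expression is unchanged when the variables are permuted; here the transformation to test is the swap (x, y) -> (y, x).
A symmetric expression must survive every permutation; the single swap x <-> y already eliminates the distractors, and the keyed expression is also unchanged by x <-> z and y <-> z (each variable enters it in exactly the same way).
Substitute the transformed coordinates into each option and compare with the original:
(A) x - y + z  ->  (y) - (x) + z = -x + y + z   [differs from x - y + z: not invariant]
(B) x^2 - y^2 + z^2  ->  (y)^2 - (x)^2 + z^2 = -x^2 + y^2 + z^2   [differs from x^2 - y^2 + z^2: not invariant]
(C) x + 2y + 3z  ->  (y) + 2(x) + 3z = 2x + y + 3z   [differs from x + 2y + 3z: not invariant]
(D) xyz  ->  (y)(x)z = xyz   [equals xyz: invariant]

Only option (D), xyz, is unchanged by the transformation.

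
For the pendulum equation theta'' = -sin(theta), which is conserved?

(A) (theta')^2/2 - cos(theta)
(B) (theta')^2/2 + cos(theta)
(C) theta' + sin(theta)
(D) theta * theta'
A

A first integral I satisfies dI/dt = 0 along every solution. Differentiate each option and use the equation of motion:
(A) d/dt[(theta')^2/2 - cos(theta)] = theta' theta'' + sin(theta) theta' = theta'(-sin(theta)) + theta' sin(theta) = 0
(B) d/dt[(theta')^2/2 + cos(theta)] = theta' theta'' - sin(theta) theta' = -2 theta' sin(theta), not identically 0
(C) d/dt[theta' + sin(theta)] = theta'' + cos(theta) theta' = -sin(theta) + theta' cos(theta), not identically 0
(D) d/dt[theta * theta'] = (theta')^2 + theta theta'' = (theta')^2 - theta sin(theta), not identically 0

Only (A) has zero time-derivative. This is the total energy: kinetic (theta')^2/2 plus potential -cos(theta).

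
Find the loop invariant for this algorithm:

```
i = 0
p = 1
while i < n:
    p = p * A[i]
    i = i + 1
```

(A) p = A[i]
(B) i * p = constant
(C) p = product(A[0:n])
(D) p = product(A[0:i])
D

A loop invariant must hold before the first iteration and be re-established by every execution of the body.

(D) p = product(A[0:i]): Initially i = 0 and p = 1 = product of the empty slice A[0:0]. If p = product(A[0:i]) holds at the top of an iteration, the body sets p to product(A[0:i]) * A[i] = product(A[0:i+1]) and then i to i+1, so the property is restored. At exit i = n, giving p = product(A[0:n]).

The other options fail:
(A) p = A[i]: after the first iteration p = A[0] but i = 1; in general p is a product of several elements, not a single one.
(B) i * p = constant: initially i * p = 0, but after one iteration it is 1 * A[0], which is nonzero in general.
(C) p = product(A[0:n]): false before the loop (p = 1, not the full product) -- it only becomes true at exit.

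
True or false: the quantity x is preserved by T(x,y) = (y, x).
False

Substitute T(x,y) = (y, x) into the expression and compare with the original.

Original: x
After applying T: (y) = y

This differs from the original x (difference: -x + y), so the expression is NOT invariant.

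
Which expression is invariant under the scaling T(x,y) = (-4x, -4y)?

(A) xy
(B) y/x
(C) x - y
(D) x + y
B

Under the uniform scaling T(x,y) = (-4x, -4y):
Substitute the transformed coordinates into each option and compare with the original:
(A) xy  ->  (-4x)(-4y) = 16xy   [differs from xy: not invariant]
(B) y/x  ->  (-4y)/(-4x) = y/x   [equals y/x: invariant]
(C) x - y  ->  (-4x) - (-4y) = -4x + 4y   [differs from x - y: not invariant]
(D) x + y  ->  (-4x) + (-4y) = -4x - 4y   [differs from x + y: not invariant]

Only option (B), y/x, is unchanged by the transformation.
The common factor -4 cancels in a ratio of coordinates, while sums, products and sums of squares pick up factors of -4 or 16.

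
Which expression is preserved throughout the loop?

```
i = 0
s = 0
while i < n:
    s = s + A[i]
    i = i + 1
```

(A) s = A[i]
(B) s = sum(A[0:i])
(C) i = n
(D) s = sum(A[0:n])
B

A loop invariant must hold before the first iteration and be re-established by every execution of the body.

(B) s = sum(A[0:i]): Initially i = 0 and s = 0 = sum of the empty slice A[0:0]. If s = sum(A[0:i]) holds at the top of an iteration, the body sets s to sum(A[0:i]) + A[i] = sum(A[0:i+1]) and then i to i+1, so s = sum(A[0:i]) holds again. At exit i = n, giving s = sum(A[0:n]).

The other options fail:
(A) s = A[i]: after the first iteration s = A[0] but i = 1, so s = A[i] compares s with the wrong element (and fails in general).
(C) i = n: false initially (i = 0); it is the exit condition, not an invariant.
(D) s = sum(A[0:n]): false before the loop (s = 0, not the full sum) -- it only becomes true at exit.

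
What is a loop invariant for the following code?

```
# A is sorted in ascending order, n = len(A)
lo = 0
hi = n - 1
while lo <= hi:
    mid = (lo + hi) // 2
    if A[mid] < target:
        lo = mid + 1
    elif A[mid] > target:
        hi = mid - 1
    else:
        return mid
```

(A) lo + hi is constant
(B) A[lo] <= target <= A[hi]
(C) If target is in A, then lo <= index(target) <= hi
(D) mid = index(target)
C

A loop invariant must hold before the first iteration and be re-established by every execution of the body.

(C) If target is in A, then lo <= index(target) <= hi: Before the loop [lo, hi] = [0, n-1] covers every index. When A[mid] < target, sortedness puts target strictly to the right of mid, so setting lo = mid + 1 keeps index(target) in [lo, hi]; symmetrically for hi = mid - 1. Hence 'if target is in A then lo <= index(target) <= hi' holds after every iteration, and when lo > hi it proves target is absent.

The other options fail:
(A) lo + hi is constant: each iteration moves exactly one of lo, hi, so lo + hi changes (e.g. 0 + (n-1) becomes (mid+1) + (n-1)).
(B) A[lo] <= target <= A[hi]: fails when target is not in A (e.g. target < A[0] already violates it before the loop), so it is not maintained in general.
(D) mid = index(target): mid is just the current probe; it equals index(target) only on the iteration that returns.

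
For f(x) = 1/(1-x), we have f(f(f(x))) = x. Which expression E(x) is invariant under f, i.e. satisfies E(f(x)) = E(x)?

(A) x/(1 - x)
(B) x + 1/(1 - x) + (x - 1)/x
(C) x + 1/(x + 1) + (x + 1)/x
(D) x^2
B

Replace x by f(x) = 1/(1 - x) in each option and simplify. As a quick numerical cross-check, also compare E(4) with E(f(4)) = E(-1/3).

(A) x/(1 - x)  ->  (1/(1 - x))/(1 - (1/(1 - x))) = -1/x; check: E(4) = -4/3 but E(-1/3) = -1/4.   [not invariant]
(B) x + 1/(1 - x) + (x - 1)/x  ->  (1/(1 - x)) + 1/(1 - (1/(1 - x))) + ((1/(1 - x)) - 1)/(1/(1 - x)), which simplifies back to x + 1/(1 - x) + (x - 1)/x; check: E(4) = 53/12, E(-1/3) = 53/12.   [invariant]
(C) x + 1/(x + 1) + (x + 1)/x  ->  (1/(1 - x)) + 1/((1/(1 - x)) + 1) + ((1/(1 - x)) + 1)/(1/(1 - x)) = (-x^3 + 6x^2 - 11x + 7)/(x^2 - 3x + 2); check: E(4) = 109/20 but E(-1/3) = -5/6.   [not invariant]
(D) x^2  ->  (1/(1 - x))^2 = (x - 1)^(-2); check: E(4) = 16 but E(-1/3) = 1/9.   [not invariant]

Only (B) is unchanged. Indeed f(f(x)) = 1/(1 - 1/(1-x)) = (1-x)/(-x) = (x-1)/x, so E(x) = x + f(x) + f(f(x)) is the sum over the whole 3-cycle; applying f just permutes the three terms cyclically (x -> f(x) -> f(f(x)) -> x), leaving the sum unchanged.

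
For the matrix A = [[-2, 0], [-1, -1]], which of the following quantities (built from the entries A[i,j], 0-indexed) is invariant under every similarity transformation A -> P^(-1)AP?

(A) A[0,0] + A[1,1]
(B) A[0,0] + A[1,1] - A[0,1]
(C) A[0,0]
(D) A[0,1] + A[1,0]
A

A[0,0] + A[1,1] is the trace of A. By the cyclic property of the trace, tr(P^(-1)AP) = tr(APP^(-1)) = tr(A), so it is the same for every matrix similar to A.

The other combinations are not similarity invariants. For example, take P = [[1, -1], [0, 1]] (det P = 1), so P^(-1) = [[1, 1], [0, 1]] and
B = P^(-1)AP = [[-3, 2], [-1, 0]].
Evaluating each option on A and on B:
(A) A[0,0] + A[1,1]: -3 for A, -3 for B -> unchanged
(B) A[0,0] + A[1,1] - A[0,1]: -3 for A, -5 for B -> changes
(C) A[0,0]: -2 for A, -3 for B -> changes
(D) A[0,1] + A[1,0]: -1 for A, 1 for B -> changes

Only (A) A[0,0] + A[1,1] = -3 survives (and it does so for every P, not just this one), so it is the invariant.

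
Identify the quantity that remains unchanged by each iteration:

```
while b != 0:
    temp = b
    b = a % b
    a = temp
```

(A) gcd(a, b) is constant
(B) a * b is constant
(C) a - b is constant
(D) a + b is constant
A

A loop invariant must hold before the first iteration and be re-established by every execution of the body.

(A) gcd(a, b) is constant: One iteration replaces (a, b) by (b, a mod b). Since a mod b = a - q*b for an integer q, any common divisor of a and b divides b and a mod b, and conversely; hence gcd(b, a mod b) = gcd(a, b). For instance (21, 5) -> (5, 1) keeps gcd = 1. At exit b = 0 and a = gcd of the original inputs.

The other options fail:
(B) a * b is constant: e.g. (a, b) = (21, 5) -> (5, 1): the product goes from 105 to 5.
(C) a - b is constant: e.g. (a, b) = (21, 5) -> (5, 1): the difference goes from 16 to 4.
(D) a + b is constant: e.g. (a, b) = (21, 5) -> (5, 1): the sum goes from 26 to 6.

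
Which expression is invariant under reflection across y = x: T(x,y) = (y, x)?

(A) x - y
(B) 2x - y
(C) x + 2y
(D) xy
D

The map is reflection across y = x: T(x,y) = (y, x).
Substitute the transformed coordinates into each option and compare with the original:
(A) x - y  ->  (y) - (x) = -x + y   [differs from x - y: not invariant]
(B) 2x - y  ->  2(y) - (x) = -x + 2y   [differs from 2x - y: not invariant]
(C) x + 2y  ->  (y) + 2(x) = 2x + y   [differs from x + 2y: not invariant]
(D) xy  ->  (y)(x) = xy   [equals xy: invariant]

Only option (D), xy, is unchanged by the transformation.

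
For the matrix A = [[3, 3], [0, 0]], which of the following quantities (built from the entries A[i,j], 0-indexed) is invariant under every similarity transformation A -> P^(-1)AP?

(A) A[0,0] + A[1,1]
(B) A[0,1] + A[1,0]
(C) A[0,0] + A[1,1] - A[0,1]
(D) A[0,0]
A

A[0,0] + A[1,1] is the trace of A. By the cyclic property of the trace, tr(P^(-1)AP) = tr(APP^(-1)) = tr(A), so it is the same for every matrix similar to A.

The other combinations are not similarity invariants. For example, take P = [[2, 1], [1, 1]] (det P = 1), so P^(-1) = [[1, -1], [-1, 2]] and
B = P^(-1)AP = [[9, 6], [-9, -6]].
Evaluating each option on A and on B:
(A) A[0,0] + A[1,1]: 3 for A, 3 for B -> unchanged
(B) A[0,1] + A[1,0]: 3 for A, -3 for B -> changes
(C) A[0,0] + A[1,1] - A[0,1]: 0 for A, -3 for B -> changes
(D) A[0,0]: 3 for A, 9 for B -> changes

Only (A) A[0,0] + A[1,1] = 3 survives (and it does so for every P, not just this one), so it is the invariant.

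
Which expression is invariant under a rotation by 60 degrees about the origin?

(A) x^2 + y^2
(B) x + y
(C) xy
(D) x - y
A

A rotation by 60 degrees sends (x, y) to (x/2 - sqrt(3)y/2, sqrt(3)x/2 + y/2).
Substitute the transformed coordinates into each option and compare with the original:
(A) x^2 + y^2  ->  (x/2 - sqrt(3)y/2)^2 + (sqrt(3)x/2 + y/2)^2 = x^2 + y^2   [equals x^2 + y^2: invariant]
(B) x + y  ->  (x/2 - sqrt(3)y/2) + (sqrt(3)x/2 + y/2) = x/2 + sqrt(3)x/2 - sqrt(3)y/2 + y/2   [differs from x + y: not invariant]
(C) xy  ->  (x/2 - sqrt(3)y/2)(sqrt(3)x/2 + y/2) = sqrt(3)x^2/4 - xy/2 - sqrt(3)y^2/4   [differs from xy: not invariant]
(D) x - y  ->  (x/2 - sqrt(3)y/2) - (sqrt(3)x/2 + y/2) = -sqrt(3)x/2 + x/2 - sqrt(3)y/2 - y/2   [differs from x - y: not invariant]

Only option (A), x^2 + y^2, is unchanged by the transformation.
Geometrically, x^2 + y^2 is the squared distance from the origin, which every rotation about the origin preserves.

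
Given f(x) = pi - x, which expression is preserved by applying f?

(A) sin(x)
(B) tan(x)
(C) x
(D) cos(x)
A

For f(x) = pi - x:
sin(pi - x) = sin(x), so sine is invariant under this transformation.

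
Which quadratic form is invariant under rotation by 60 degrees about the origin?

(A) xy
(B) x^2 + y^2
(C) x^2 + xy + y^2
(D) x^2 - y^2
B

Rotation by 60 degrees sends (x, y) to (x/2 - sqrt(3)y/2, sqrt(3)x/2 + y/2).
Substitute the transformed coordinates into each option and compare with the original:
(A) xy  ->  (x/2 - sqrt(3)y/2)(sqrt(3)x/2 + y/2) = sqrt(3)x^2/4 - xy/2 - sqrt(3)y^2/4   [differs from xy: not invariant]
(B) x^2 + y^2  ->  (x/2 - sqrt(3)y/2)^2 + (sqrt(3)x/2 + y/2)^2 = x^2 + y^2   [equals x^2 + y^2: invariant]
(C) x^2 + xy + y^2  ->  (x/2 - sqrt(3)y/2)^2 + (x/2 - sqrt(3)y/2)(sqrt(3)x/2 + y/2) + (sqrt(3)x/2 + y/2)^2 = sqrt(3)x^2/4 + x^2 - xy/2 - sqrt(3)y^2/4 + y^2   [differs from x^2 + xy + y^2: not invariant]
(D) x^2 - y^2  ->  (x/2 - sqrt(3)y/2)^2 - (sqrt(3)x/2 + y/2)^2 = -x^2/2 - sqrt(3)xy + y^2/2   [differs from x^2 - y^2: not invariant]

Only option (B), x^2 + y^2, is unchanged by the transformation.
x^2 + y^2 is the squared distance from the origin, which rotations preserve.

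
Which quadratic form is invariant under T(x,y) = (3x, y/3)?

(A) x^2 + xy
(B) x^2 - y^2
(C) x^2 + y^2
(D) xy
D

T multiplies x by 3 and divides y by 3.
Substitute the transformed coordinates into each option and compare with the original:
(A) x^2 + xy  ->  (3x)^2 + (3x)(y/3) = 9x^2 + xy   [differs from x^2 + xy: not invariant]
(B) x^2 - y^2  ->  (3x)^2 - (y/3)^2 = 9x^2 - y^2/9   [differs from x^2 - y^2: not invariant]
(C) x^2 + y^2  ->  (3x)^2 + (y/3)^2 = 9x^2 + y^2/9   [differs from x^2 + y^2: not invariant]
(D) xy  ->  (3x)(y/3) = xy   [equals xy: invariant]

Only option (D), xy, is unchanged by the transformation.
The factors 3 and 1/3 cancel only in the pure product xy.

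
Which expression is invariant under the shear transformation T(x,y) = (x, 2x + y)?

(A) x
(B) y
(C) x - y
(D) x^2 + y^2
A

Under the shear T(x,y) = (x, 2x + y):
Substitute the transformed coordinates into each option and compare with the original:
(A) x  ->  (x) = x   [equals x: invariant]
(B) y  ->  (2x + y) = 2x + y   [differs from y: not invariant]
(C) x - y  ->  (x) - (2x + y) = -x - y   [differs from x - y: not invariant]
(D) x^2 + y^2  ->  (x)^2 + (2x + y)^2 = 5x^2 + 4xy + y^2   [differs from x^2 + y^2: not invariant]

Only option (A), x, is unchanged by the transformation.
A vertical shear moves points parallel to the y-axis, so the x-coordinate (and any function of x alone) is unchanged.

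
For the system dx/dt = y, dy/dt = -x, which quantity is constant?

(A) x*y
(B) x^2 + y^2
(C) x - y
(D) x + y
B

A first integral I satisfies dI/dt = 0 along every solution. Differentiate each option and use the equation of motion:
(A) d/dt[x*y] = (dx/dt)y + x(dy/dt) = y^2 - x^2, not identically 0
(B) d/dt[x^2 + y^2] = 2x*dx/dt + 2y*dy/dt = 2x*y + 2y*(-x) = 0
(C) d/dt[x - y] = y - (-x) = x + y, not identically 0
(D) d/dt[x + y] = y + (-x) = y - x, not identically 0

Only (B) has zero time-derivative. So x^2 + y^2 (the squared radius; trajectories are circles) is the conserved quantity.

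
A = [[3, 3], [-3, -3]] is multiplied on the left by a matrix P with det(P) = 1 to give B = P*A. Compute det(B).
0

By the multiplicative property of determinants, det(B) = det(P*A) = det(P) * det(A) = det(A),
so the determinant is invariant under multiplication by any determinant-1 matrix; we just need det(A).

det(A) = (3)(-3) - (3)(-3) = -9 - (-9) = 0

Therefore det(B) = 1 * 0 = 0.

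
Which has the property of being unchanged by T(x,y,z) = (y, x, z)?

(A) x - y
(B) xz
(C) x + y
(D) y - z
C

Apply T(x,y,z) = (y, x, z) to each option, i.e. replace (x, y, z) by the transformed coordinates.
Substitute the transformed coordinates into each option and compare with the original:
(A) x - y  ->  (y) - (x) = -x + y   [differs from x - y: not invariant]
(B) xz  ->  (y)(z) = yz   [differs from xz: not invariant]
(C) x + y  ->  (y) + (x) = x + y   [equals x + y: invariant]
(D) y - z  ->  (x) - (z) = x - z   [differs from y - z: not invariant]

Only option (C), x + y, is unchanged by the transformation.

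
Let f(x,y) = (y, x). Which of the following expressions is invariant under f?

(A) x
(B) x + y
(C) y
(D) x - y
B

For f(x,y) = (y, x):
After applying f: x' = y, y' = x. So x' + y' = y + x = x + y.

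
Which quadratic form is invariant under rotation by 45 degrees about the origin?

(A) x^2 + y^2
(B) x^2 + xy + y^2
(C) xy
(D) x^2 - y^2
A

Rotation by 45 degrees sends (x, y) to (sqrt(2)x/2 - sqrt(2)y/2, sqrt(2)x/2 + sqrt(2)y/2).
Substitute the transformed coordinates into each option and compare with the original:
(A) x^2 + y^2  ->  (sqrt(2)x/2 - sqrt(2)y/2)^2 + (sqrt(2)x/2 + sqrt(2)y/2)^2 = x^2 + y^2   [equals x^2 + y^2: invariant]
(B) x^2 + xy + y^2  ->  (sqrt(2)x/2 - sqrt(2)y/2)^2 + (sqrt(2)x/2 - sqrt(2)y/2)(sqrt(2)x/2 + sqrt(2)y/2) + (sqrt(2)x/2 + sqrt(2)y/2)^2 = 3x^2/2 + y^2/2   [differs from x^2 + xy + y^2: not invariant]
(C) xy  ->  (sqrt(2)x/2 - sqrt(2)y/2)(sqrt(2)x/2 + sqrt(2)y/2) = x^2/2 - y^2/2   [differs from xy: not invariant]
(D) x^2 - y^2  ->  (sqrt(2)x/2 - sqrt(2)y/2)^2 - (sqrt(2)x/2 + sqrt(2)y/2)^2 = -2xy   [differs from x^2 - y^2: not invariant]

Only option (A), x^2 + y^2, is unchanged by the transformation.
x^2 + y^2 is the squared distance from the origin, which rotations preserve.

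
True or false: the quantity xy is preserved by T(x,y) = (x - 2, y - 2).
False

Substitute T(x,y) = (x - 2, y - 2) into the expression and compare with the original.

Original: xy
After applying T: (x - 2)(y - 2) = xy - 2x - 2y + 4

This differs from the original xy (difference: -2x - 2y + 4), so the expression is NOT invariant.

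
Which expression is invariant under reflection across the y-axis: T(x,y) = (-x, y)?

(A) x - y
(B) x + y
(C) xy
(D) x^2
D

The map is reflection across the y-axis: T(x,y) = (-x, y).
Substitute the transformed coordinates into each option and compare with the original:
(A) x - y  ->  (-x) - (y) = -x - y   [differs from x - y: not invariant]
(B) x + y  ->  (-x) + (y) = -x + y   [differs from x + y: not invariant]
(C) xy  ->  (-x)(y) = -xy   [differs from xy: not invariant]
(D) x^2  ->  (-x)^2 = x^2   [equals x^2: invariant]

Only option (D), x^2, is unchanged by the transformation.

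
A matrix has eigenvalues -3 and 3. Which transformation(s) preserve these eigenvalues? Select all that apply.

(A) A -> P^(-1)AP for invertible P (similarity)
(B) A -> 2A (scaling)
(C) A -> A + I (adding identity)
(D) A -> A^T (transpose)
A and D

Eigenvalues are preserved by:
1. Similarity transformations: A -> P^(-1)AP (same characteristic polynomial)
2. Transpose: A^T has the same eigenvalues as A

Eigenvalues are NOT preserved by:
- Adding identity: eigenvalues become -3+1, 3+1
- Scaling: eigenvalues become -6, 6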